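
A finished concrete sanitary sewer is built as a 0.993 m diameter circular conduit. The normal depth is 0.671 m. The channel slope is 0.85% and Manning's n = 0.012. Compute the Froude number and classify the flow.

For a circular section of diameter D = 0.993 m at depth y = 0.671 m, the central angle is θ = 2 arccos(1 − 2y/D) = 3.86 rad. Then A = (D²/8)(θ − sin θ) = 0.5569 m² and P = Dθ/2 = 1.916 m.
Hydraulic radius R = A/P = 0.5569/1.916 = 0.2906 m.
V = (1/n) R^(2/3) √S = (1/0.012) × 0.2906^(2/3) × √0.0085 = 3.371 m/s. Hydraulic depth D_h = A/T = 0.5569/0.9296 = 0.599 m.
Froude number Fr = V/√(g·D_h) = 3.371/√(9.81×0.599) = 1.39, which is greater than 1, so the flow is supercritical.

supercritical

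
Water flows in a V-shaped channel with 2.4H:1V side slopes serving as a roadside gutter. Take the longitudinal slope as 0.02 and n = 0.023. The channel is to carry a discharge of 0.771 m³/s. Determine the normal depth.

y_n = 0.401 m

Manning's equation rearranged: A R^(2/3) = nQ / (1·√S) = 0.023 × 0.771 / (√0.02) = 0.1254.
Trying y = 0.443 m: A R^(2/3) = 0.1635 — over.
Trying y = 0.288 m: A R^(2/3) = 0.05185 — short.
Trying y = 0.401 m: A R^(2/3) = 0.1253 — matches.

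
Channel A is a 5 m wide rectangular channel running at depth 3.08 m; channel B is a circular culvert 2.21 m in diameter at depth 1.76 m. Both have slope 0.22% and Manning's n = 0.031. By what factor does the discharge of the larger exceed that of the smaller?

7.59

Channel A: Flow area A = b·y = 5 × 3.08 = 15.4 m². Wetted perimeter P = b + 2y = 5 + 2×3.08 = 11.16 m. Hydraulic radius R = A/P = 15.4/11.16 = 1.38 m. Q_A = (1/0.031)·15.4·1.38^(2/3)·√0.0022 = 28.88 m³/s.
Channel B: For a circular section of diameter D = 2.21 m at depth y = 1.76 m, the central angle is θ = 2 arccos(1 − 2y/D) = 4.411 rad. Then A = (D²/8)(θ − sin θ) = 3.276 m² and P = Dθ/2 = 4.874 m. Hydraulic radius R = A/P = 3.276/4.874 = 0.6721 m. Q_B = (1/0.031)·3.276·0.6721^(2/3)·√0.0022 = 3.803 m³/s.
The larger discharge is 28.88 m³/s and the smaller is 3.803 m³/s; the ratio is 7.59.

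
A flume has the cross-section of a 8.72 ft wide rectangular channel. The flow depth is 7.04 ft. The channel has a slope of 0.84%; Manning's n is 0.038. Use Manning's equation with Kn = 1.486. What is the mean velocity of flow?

V = 6.94 ft/s

Flow area A = b·y = 8.72 × 7.04 = 61.39 ft². Wetted perimeter P = b + 2y = 8.72 + 2×7.04 = 22.8 ft.
Hydraulic radius R = A/P = 61.39/22.8 = 2.692 ft.
From Manning's equation, V = (1.486/n) R^(2/3) S^(1/2) = (1.486/0.038) × 2.692^(2/3) × 0.0084^(1/2) = 6.94 ft/s.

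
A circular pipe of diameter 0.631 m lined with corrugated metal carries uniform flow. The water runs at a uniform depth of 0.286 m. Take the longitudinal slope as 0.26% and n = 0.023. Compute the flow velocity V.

For a circular section of diameter D = 0.631 m at depth y = 0.286 m, the central angle is θ = 2 arccos(1 − 2y/D) = 2.954 rad. Then A = (D²/8)(θ − sin θ) = 0.1378 m² and P = Dθ/2 = 0.9321 m.
Hydraulic radius R = A/P = 0.1378/0.9321 = 0.1478 m.
From Manning's equation, V = (1/n) R^(2/3) S^(1/2) = (1/0.023) × 0.1478^(2/3) × 0.0026^(1/2) = 0.62 m/s.

V = 0.62 m/s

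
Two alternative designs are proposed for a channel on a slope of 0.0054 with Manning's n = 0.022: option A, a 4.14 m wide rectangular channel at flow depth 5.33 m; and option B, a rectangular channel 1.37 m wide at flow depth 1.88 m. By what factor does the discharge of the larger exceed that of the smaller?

Channel A: Flow area A = b·y = 4.14 × 5.33 = 22.07 m². Wetted perimeter P = b + 2y = 4.14 + 2×5.33 = 14.8 m. Hydraulic radius R = A/P = 22.07/14.8 = 1.491 m. Q_A = (1/0.022)·22.07·1.491^(2/3)·√0.0054 = 96.19 m³/s.
Channel B: Flow area A = b·y = 1.37 × 1.88 = 2.576 m². Wetted perimeter P = b + 2y = 1.37 + 2×1.88 = 5.13 m. Hydraulic radius R = A/P = 2.576/5.13 = 0.5021 m. Q_B = (1/0.022)·2.576·0.5021^(2/3)·√0.0054 = 5.435 m³/s.
The larger discharge is 96.19 m³/s and the smaller is 5.435 m³/s; the ratio is 17.7.

17.7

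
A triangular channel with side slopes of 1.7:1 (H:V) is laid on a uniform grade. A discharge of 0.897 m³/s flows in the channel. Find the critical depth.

y_c = 0.563 m

At critical depth, Q² T / (g A³) = 1, i.e. A³/T = Q²/g = 0.897²/9.81 = 0.08202.
Trying y = 0.674 m: A³/T = 0.201 — over.
Trying y = 0.402 m: A³/T = 0.01517 — short.
Trying y = 0.563 m: A³/T = 0.08174 — ≈ 0.08202.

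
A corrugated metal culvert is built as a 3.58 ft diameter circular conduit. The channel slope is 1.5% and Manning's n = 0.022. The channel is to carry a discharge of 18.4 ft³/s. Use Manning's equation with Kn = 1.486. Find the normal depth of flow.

y_n = 1.19 ft

Manning's equation rearranged: A R^(2/3) = nQ / (1.486·√S) = 0.022 × 18.4 / (1.486 × √0.015) = 2.224.
Trying y = 1.31 ft: A R^(2/3) = 2.672 — high.
Trying y = 1.19 ft: A R^(2/3) = 2.229 — matches.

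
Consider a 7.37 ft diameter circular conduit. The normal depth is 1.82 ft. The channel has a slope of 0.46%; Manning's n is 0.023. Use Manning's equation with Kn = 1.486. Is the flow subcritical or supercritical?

For a circular section of diameter D = 7.37 ft at depth y = 1.82 ft, the central angle is θ = 2 arccos(1 − 2y/D) = 2.08 rad. Then A = (D²/8)(θ − sin θ) = 8.197 ft² and P = Dθ/2 = 7.666 ft.
Hydraulic radius R = A/P = 8.197/7.666 = 1.069 ft.
V = (1.486/n) R^(2/3) √S = (1.486/0.023) × 1.069^(2/3) × √0.0046 = 4.582 ft/s. Hydraulic depth D_h = A/T = 8.197/6.356 = 1.29 ft.
Froude number Fr = V/√(g·D_h) = 4.582/√(32.2×1.29) = 0.711, which is less than 1, so the flow is subcritical.

subcritical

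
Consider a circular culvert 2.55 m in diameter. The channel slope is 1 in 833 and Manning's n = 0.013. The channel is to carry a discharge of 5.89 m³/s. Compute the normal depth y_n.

y_n = 1.4 m

Manning's equation rearranged: A R^(2/3) = nQ / (1·√S) = 0.013 × 5.89 / (√0.0012) = 2.21.
Try y = 1.07 m: A R^(2/3) = 1.391 — low.
Try y = 1.52 m: A R^(2/3) = 2.516 — high.
Try y = 1.4 m: A R^(2/3) = 2.209 — close enough.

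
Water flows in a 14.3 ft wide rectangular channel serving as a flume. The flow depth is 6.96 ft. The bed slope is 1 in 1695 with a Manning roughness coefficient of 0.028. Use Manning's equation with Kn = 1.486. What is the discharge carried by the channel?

Q = 297 ft³/s

Flow area A = b·y = 14.3 × 6.96 = 99.53 ft². Wetted perimeter P = b + 2y = 14.3 + 2×6.96 = 28.22 ft.
Hydraulic radius R = A/P = 99.53/28.22 = 3.527 ft.
Manning's equation: Q = (1.486/n) A R^(2/3) S^(1/2) = (1.486/0.028) × 99.53 × 3.527^(2/3) × 0.00059^(1/2) = 297 ft³/s.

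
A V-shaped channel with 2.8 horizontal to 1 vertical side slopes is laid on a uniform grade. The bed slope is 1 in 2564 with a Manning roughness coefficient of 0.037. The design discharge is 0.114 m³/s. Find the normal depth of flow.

Manning's equation rearranged: A R^(2/3) = nQ / (1·√S) = 0.037 × 0.114 / (√0.00039) = 0.2136.
At y = 0.346 m: A R^(2/3) = 0.09999 — too small.
At y = 0.541 m: A R^(2/3) = 0.3293 — too large.
At y = 0.46 m: A R^(2/3) = 0.2137 — ≈ 0.2136.

y_n = 0.46 m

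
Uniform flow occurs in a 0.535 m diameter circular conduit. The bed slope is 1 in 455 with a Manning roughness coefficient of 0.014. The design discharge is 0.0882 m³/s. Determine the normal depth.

Manning's equation rearranged: A R^(2/3) = nQ / (1·√S) = 0.014 × 0.0882 / (√0.002198) = 0.02634.
Trying y = 0.311 m: A R^(2/3) = 0.03761 — high.
Trying y = 0.251 m: A R^(2/3) = 0.02635 — close enough.

y_n = 0.251 m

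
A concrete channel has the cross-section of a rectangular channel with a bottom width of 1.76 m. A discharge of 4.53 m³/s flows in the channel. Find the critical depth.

y_c = 0.877 m

For a rectangular channel, critical depth y_c = (q²/g)^(1/3) where q = Q/b = 4.53/1.76 = 2.574 m²/s.
So y_c = (2.574²/9.81)^(1/3) = 0.877 m.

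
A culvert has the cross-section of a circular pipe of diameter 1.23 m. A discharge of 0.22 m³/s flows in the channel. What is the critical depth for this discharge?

y_c = 0.246 m

At critical depth, Q² T / (g A³) = 1, i.e. A³/T = Q²/g = 0.22²/9.81 = 0.004934.
Try y = 0.301 m: A³/T = 0.01083 — too large.
Try y = 0.176 m: A³/T = 0.00132 — too small.
Try y = 0.246 m: A³/T = 0.004921 — ≈ 0.004934.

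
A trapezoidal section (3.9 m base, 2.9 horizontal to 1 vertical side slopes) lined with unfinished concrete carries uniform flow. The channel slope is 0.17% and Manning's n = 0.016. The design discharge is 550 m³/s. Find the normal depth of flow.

Manning's equation rearranged: A R^(2/3) = nQ / (1·√S) = 0.016 × 550 / (√0.0017) = 213.4.
Trying y = 6.34 m: A R^(2/3) = 313.3 — over.
Trying y = 4.39 m: A R^(2/3) = 129.7 — short.
Trying y = 5.41 m: A R^(2/3) = 213.4 — ≈ 213.4.

y_n = 5.41 m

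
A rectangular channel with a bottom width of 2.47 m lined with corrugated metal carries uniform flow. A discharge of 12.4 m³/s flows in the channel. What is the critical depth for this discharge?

y_c = 1.37 m

For a rectangular channel, critical depth y_c = (q²/g)^(1/3) where q = Q/b = 12.4/2.47 = 5.02 m²/s.
So y_c = (5.02²/9.81)^(1/3) = 1.37 m.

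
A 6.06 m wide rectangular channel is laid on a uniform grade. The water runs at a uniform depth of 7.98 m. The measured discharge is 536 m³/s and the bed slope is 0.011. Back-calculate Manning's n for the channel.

n = 0.016

Flow area A = b·y = 6.06 × 7.98 = 48.36 m². Wetted perimeter P = b + 2y = 6.06 + 2×7.98 = 22.02 m.
Hydraulic radius R = A/P = 48.36/22.02 = 2.196 m.
Rearranging Manning's equation: n = (1/Q) A R^(2/3) S^(1/2) = (1/536) × 48.36 × 2.196^(2/3) × √0.011 = 0.016.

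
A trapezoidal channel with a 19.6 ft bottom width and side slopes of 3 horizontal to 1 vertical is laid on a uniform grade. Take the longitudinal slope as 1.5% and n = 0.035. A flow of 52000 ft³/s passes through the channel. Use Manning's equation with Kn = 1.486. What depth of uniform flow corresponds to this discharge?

y_n = 22.2 ft

Manning's equation rearranged: A R^(2/3) = nQ / (1.486·√S) = 0.035 × 52000 / (1.486 × √0.015) = 10000.
At y = 27.7 ft: A R^(2/3) = 17000 — over.
At y = 15.9 ft: A R^(2/3) = 4597 — short.
At y = 22.2 ft: A R^(2/3) = 10010 — matches.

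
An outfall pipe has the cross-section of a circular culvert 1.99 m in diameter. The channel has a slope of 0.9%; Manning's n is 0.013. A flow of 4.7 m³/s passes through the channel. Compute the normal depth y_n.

y_n = 0.787 m

Manning's equation rearranged: A R^(2/3) = nQ / (1·√S) = 0.013 × 4.7 / (√0.009) = 0.6441.
At y = 0.981 m: A R^(2/3) = 0.9531 — high.
At y = 0.658 m: A R^(2/3) = 0.461 — low.
At y = 0.787 m: A R^(2/3) = 0.6445 — close enough.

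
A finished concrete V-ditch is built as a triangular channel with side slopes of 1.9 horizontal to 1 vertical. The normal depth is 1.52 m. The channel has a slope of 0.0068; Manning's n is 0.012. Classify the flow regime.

supercritical

For a triangular section with side slope z = 1.9: A = zy² = 1.9×1.52² = 4.39 m²; P = 2y√(1+z²) = 2×1.52×2.147 = 6.527 m.
Hydraulic radius R = A/P = 4.39/6.527 = 0.6725 m.
V = (1/n) R^(2/3) √S = (1/0.012) × 0.6725^(2/3) × √0.0068 = 5.275 m/s. Hydraulic depth D_h = A/T = 4.39/5.776 = 0.76 m.
Froude number Fr = V/√(g·D_h) = 5.275/√(9.81×0.76) = 1.93, which is greater than 1, so the flow is supercritical.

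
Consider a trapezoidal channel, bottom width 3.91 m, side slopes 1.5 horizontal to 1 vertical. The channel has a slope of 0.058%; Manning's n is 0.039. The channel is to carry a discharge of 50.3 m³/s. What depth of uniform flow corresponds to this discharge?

Manning's equation rearranged: A R^(2/3) = nQ / (1·√S) = 0.039 × 50.3 / (√0.00058) = 81.46.
Trying y = 5.5 m: A R^(2/3) = 133.4 — high.
Trying y = 3.53 m: A R^(2/3) = 50.77 — low.
Trying y = 4.4 m: A R^(2/3) = 81.47 — close enough.

y_n = 4.4 m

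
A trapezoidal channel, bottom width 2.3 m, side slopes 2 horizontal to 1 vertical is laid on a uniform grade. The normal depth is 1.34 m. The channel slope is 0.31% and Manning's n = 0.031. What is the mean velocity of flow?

V = 1.55 m/s

With bottom width b = 2.3 m and side slope z = 2: A = (b + zy)y = (2.3 + 2×1.34)×1.34 = 6.673 m²; P = b + 2y√(1+z²) = 2.3 + 2×1.34×2.236 = 8.293 m.
Hydraulic radius R = A/P = 6.673/8.293 = 0.8047 m.
From Manning's equation, V = (1/n) R^(2/3) S^(1/2) = (1/0.031) × 0.8047^(2/3) × 0.0031^(1/2) = 1.55 m/s.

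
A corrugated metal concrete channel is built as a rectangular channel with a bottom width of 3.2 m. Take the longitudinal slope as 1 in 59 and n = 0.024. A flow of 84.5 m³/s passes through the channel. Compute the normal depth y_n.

Manning's equation rearranged: A R^(2/3) = nQ / (1·√S) = 0.024 × 84.5 / (√0.01695) = 15.58.
Try y = 3.77 m: A R^(2/3) = 13.04 — short.
Try y = 5.3 m: A R^(2/3) = 19.46 — over.
Try y = 4.38 m: A R^(2/3) = 15.58 — ≈ 15.58.

y_n = 4.38 m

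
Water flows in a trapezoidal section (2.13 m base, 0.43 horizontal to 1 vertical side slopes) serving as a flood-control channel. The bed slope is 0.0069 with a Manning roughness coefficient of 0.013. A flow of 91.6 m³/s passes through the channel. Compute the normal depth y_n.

y_n = 3.39 m

Manning's equation rearranged: A R^(2/3) = nQ / (1·√S) = 0.013 × 91.6 / (√0.0069) = 14.34.
At y = 3.91 m: A R^(2/3) = 18.65 — high.
At y = 3.39 m: A R^(2/3) = 14.33 — matches.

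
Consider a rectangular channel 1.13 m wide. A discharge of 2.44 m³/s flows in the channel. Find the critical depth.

For a rectangular channel, critical depth y_c = (q²/g)^(1/3) where q = Q/b = 2.44/1.13 = 2.159 m²/s.
So y_c = (2.159²/9.81)^(1/3) = 0.78 m.

y_c = 0.78 m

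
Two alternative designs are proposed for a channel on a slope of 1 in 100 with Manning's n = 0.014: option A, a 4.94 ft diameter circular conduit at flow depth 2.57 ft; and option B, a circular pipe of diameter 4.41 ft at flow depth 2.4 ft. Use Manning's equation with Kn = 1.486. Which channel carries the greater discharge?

Channel A: For a circular section of diameter D = 4.94 ft at depth y = 2.57 ft, the central angle is θ = 2 arccos(1 − 2y/D) = 3.223 rad. Then A = (D²/8)(θ − sin θ) = 10.08 ft² and P = Dθ/2 = 7.96 ft. Hydraulic radius R = A/P = 10.08/7.96 = 1.266 ft. Q_A = (1.486/0.014)·10.08·1.266^(2/3)·√0.01 = 125.2 ft³/s.
Channel B: For a circular section of diameter D = 4.41 ft at depth y = 2.4 ft, the central angle is θ = 2 arccos(1 − 2y/D) = 3.319 rad. Then A = (D²/8)(θ − sin θ) = 8.496 ft² and P = Dθ/2 = 7.318 ft. Hydraulic radius R = A/P = 8.496/7.318 = 1.161 ft. Q_B = (1.486/0.014)·8.496·1.161^(2/3)·√0.01 = 99.62 ft³/s.
Q_A = 125.2 ft³/s vs Q_B = 99.62 ft³/s, so channel A carries more.

channel A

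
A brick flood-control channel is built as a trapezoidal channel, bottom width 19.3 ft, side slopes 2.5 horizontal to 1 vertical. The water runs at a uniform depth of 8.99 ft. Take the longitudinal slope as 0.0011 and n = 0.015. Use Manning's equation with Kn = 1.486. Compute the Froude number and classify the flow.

subcritical

With bottom width b = 19.3 ft and side slope z = 2.5: A = (b + zy)y = (19.3 + 2.5×8.99)×8.99 = 375.6 ft²; P = b + 2y√(1+z²) = 19.3 + 2×8.99×2.693 = 67.71 ft.
Hydraulic radius R = A/P = 375.6/67.71 = 5.546 ft.
V = (1.486/n) R^(2/3) √S = (1.486/0.015) × 5.546^(2/3) × √0.0011 = 10.3 ft/s. Hydraulic depth D_h = A/T = 375.6/64.25 = 5.845 ft.
Froude number Fr = V/√(g·D_h) = 10.3/√(32.2×5.845) = 0.75, which is less than 1, so the flow is subcritical.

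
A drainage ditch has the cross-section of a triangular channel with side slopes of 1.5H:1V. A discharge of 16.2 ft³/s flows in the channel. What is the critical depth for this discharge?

At critical depth, Q² T / (g A³) = 1, i.e. A³/T = Q²/g = 16.2²/32.2 = 8.15.
Trying y = 1.66 ft: A³/T = 14.18 — too large.
Trying y = 1.08 ft: A³/T = 1.653 — too small.
Trying y = 1.49 ft: A³/T = 8.262 — close enough.

y_c = 1.49 ft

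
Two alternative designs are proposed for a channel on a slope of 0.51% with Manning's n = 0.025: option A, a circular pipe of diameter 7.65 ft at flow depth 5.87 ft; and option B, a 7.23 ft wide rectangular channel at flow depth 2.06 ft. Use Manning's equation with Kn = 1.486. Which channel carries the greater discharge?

channel A

Channel A: For a circular section of diameter D = 7.65 ft at depth y = 5.87 ft, the central angle is θ = 2 arccos(1 − 2y/D) = 4.27 rad. Then A = (D²/8)(θ − sin θ) = 37.84 ft² and P = Dθ/2 = 16.33 ft. Hydraulic radius R = A/P = 37.84/16.33 = 2.317 ft. Q_A = (1.486/0.025)·37.84·2.317^(2/3)·√0.0051 = 281.3 ft³/s.
Channel B: Flow area A = b·y = 7.23 × 2.06 = 14.89 ft². Wetted perimeter P = b + 2y = 7.23 + 2×2.06 = 11.35 ft. Hydraulic radius R = A/P = 14.89/11.35 = 1.312 ft. Q_B = (1.486/0.025)·14.89·1.312^(2/3)·√0.0051 = 75.78 ft³/s.
Q_A = 281.3 ft³/s vs Q_B = 75.78 ft³/s, so channel A carries more.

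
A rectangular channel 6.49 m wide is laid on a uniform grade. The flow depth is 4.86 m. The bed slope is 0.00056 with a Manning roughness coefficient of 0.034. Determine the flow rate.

Flow area A = b·y = 6.49 × 4.86 = 31.54 m². Wetted perimeter P = b + 2y = 6.49 + 2×4.86 = 16.21 m.
Hydraulic radius R = A/P = 31.54/16.21 = 1.946 m.
Manning's equation: Q = (1/n) A R^(2/3) S^(1/2) = (1/0.034) × 31.54 × 1.946^(2/3) × 0.00056^(1/2) = 34.2 m³/s.

Q = 34.2 m³/s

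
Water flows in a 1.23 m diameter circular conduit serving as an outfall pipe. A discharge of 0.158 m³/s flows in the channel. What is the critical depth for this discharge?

At critical depth, Q² T / (g A³) = 1, i.e. A³/T = Q²/g = 0.158²/9.81 = 0.002545.
Try y = 0.258 m: A³/T = 0.00593 — over.
Try y = 0.166 m: A³/T = 0.001048 — short.
Try y = 0.208 m: A³/T = 0.002547 — matches.

y_c = 0.208 m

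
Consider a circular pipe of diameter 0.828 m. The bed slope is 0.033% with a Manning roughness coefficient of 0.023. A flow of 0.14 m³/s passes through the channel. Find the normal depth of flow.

y_n = 0.638 m

Manning's equation rearranged: A R^(2/3) = nQ / (1·√S) = 0.023 × 0.14 / (√0.00033) = 0.1773.
Try y = 0.541 m: A R^(2/3) = 0.1436 — low.
Try y = 0.638 m: A R^(2/3) = 0.1771 — matches.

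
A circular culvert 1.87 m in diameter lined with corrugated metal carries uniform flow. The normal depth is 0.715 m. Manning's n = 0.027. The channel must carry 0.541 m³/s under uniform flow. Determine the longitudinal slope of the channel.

For a circular section of diameter D = 1.87 m at depth y = 0.715 m, the central angle is θ = 2 arccos(1 − 2y/D) = 2.667 rad. Then A = (D²/8)(θ − sin θ) = 0.9657 m² and P = Dθ/2 = 2.493 m.
Hydraulic radius R = A/P = 0.9657/2.493 = 0.3873 m.
From Manning's equation, S = [nQ / (1 A R^(2/3))]² = [0.027 × 0.541 / (1 × 0.9657 × 0.3873^(2/3))]² = 0.00081.

S = 0.00081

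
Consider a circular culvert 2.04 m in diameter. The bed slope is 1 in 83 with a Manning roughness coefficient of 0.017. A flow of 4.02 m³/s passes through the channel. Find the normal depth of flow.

y_n = 0.764 m

Manning's equation rearranged: A R^(2/3) = nQ / (1·√S) = 0.017 × 4.02 / (√0.01205) = 0.6226.
Try y = 0.683 m: A R^(2/3) = 0.5044 — too small.
Try y = 0.948 m: A R^(2/3) = 0.9196 — too large.
Try y = 0.764 m: A R^(2/3) = 0.6227 — matches.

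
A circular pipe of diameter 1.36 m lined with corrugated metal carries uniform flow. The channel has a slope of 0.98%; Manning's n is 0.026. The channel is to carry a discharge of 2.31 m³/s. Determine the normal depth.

y_n = 0.97 m

Manning's equation rearranged: A R^(2/3) = nQ / (1·√S) = 0.026 × 2.31 / (√0.0098) = 0.6067.
Try y = 0.691 m: A R^(2/3) = 0.3636 — too small.
Try y = 0.97 m: A R^(2/3) = 0.607 — matches.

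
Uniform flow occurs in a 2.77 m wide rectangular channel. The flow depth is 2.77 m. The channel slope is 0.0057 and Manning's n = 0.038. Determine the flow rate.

Flow area A = b·y = 2.77 × 2.77 = 7.673 m². Wetted perimeter P = b + 2y = 2.77 + 2×2.77 = 8.31 m.
Hydraulic radius R = A/P = 7.673/8.31 = 0.9233 m.
Manning's equation: Q = (1/n) A R^(2/3) S^(1/2) = (1/0.038) × 7.673 × 0.9233^(2/3) × 0.0057^(1/2) = 14.5 m³/s.

Q = 14.5 m³/s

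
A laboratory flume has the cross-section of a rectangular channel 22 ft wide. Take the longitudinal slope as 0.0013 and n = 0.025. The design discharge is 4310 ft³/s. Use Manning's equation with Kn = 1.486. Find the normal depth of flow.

y_n = 23.8 ft

Manning's equation rearranged: A R^(2/3) = nQ / (1.486·√S) = 0.025 × 4310 / (1.486 × √0.0013) = 2011.
At y = 25.9 ft: A R^(2/3) = 2226 — high.
At y = 23.8 ft: A R^(2/3) = 2010 — close enough.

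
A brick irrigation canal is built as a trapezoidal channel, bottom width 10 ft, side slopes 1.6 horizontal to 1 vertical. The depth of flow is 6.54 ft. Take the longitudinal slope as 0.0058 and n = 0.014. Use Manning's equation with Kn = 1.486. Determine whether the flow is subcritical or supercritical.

With bottom width b = 10 ft and side slope z = 1.6: A = (b + zy)y = (10 + 1.6×6.54)×6.54 = 133.8 ft²; P = b + 2y√(1+z²) = 10 + 2×6.54×1.887 = 34.68 ft.
Hydraulic radius R = A/P = 133.8/34.68 = 3.859 ft.
V = (1.486/n) R^(2/3) √S = (1.486/0.014) × 3.859^(2/3) × √0.0058 = 19.89 ft/s. Hydraulic depth D_h = A/T = 133.8/30.93 = 4.327 ft.
Froude number Fr = V/√(g·D_h) = 19.89/√(32.2×4.327) = 1.68, which is greater than 1, so the flow is supercritical.

supercritical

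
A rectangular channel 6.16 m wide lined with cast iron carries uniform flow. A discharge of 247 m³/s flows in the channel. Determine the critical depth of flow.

y_c = 5.47 m

For a rectangular channel, critical depth y_c = (q²/g)^(1/3) where q = Q/b = 247/6.16 = 40.1 m²/s.
So y_c = (40.1²/9.81)^(1/3) = 5.47 m.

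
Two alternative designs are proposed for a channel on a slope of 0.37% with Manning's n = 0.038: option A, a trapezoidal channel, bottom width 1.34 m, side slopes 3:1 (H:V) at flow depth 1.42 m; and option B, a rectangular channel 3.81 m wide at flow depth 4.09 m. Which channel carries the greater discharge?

Channel A: With bottom width b = 1.34 m and side slope z = 3: A = (b + zy)y = (1.34 + 3×1.42)×1.42 = 7.952 m²; P = b + 2y√(1+z²) = 1.34 + 2×1.42×3.162 = 10.32 m. Hydraulic radius R = A/P = 7.952/10.32 = 0.7705 m. Q_A = (1/0.038)·7.952·0.7705^(2/3)·√0.0037 = 10.7 m³/s.
Channel B: Flow area A = b·y = 3.81 × 4.09 = 15.58 m². Wetted perimeter P = b + 2y = 3.81 + 2×4.09 = 11.99 m. Hydraulic radius R = A/P = 15.58/11.99 = 1.3 m. Q_B = (1/0.038)·15.58·1.3^(2/3)·√0.0037 = 29.71 m³/s.
Q_A = 10.7 m³/s vs Q_B = 29.71 m³/s, so channel B carries more.

channel B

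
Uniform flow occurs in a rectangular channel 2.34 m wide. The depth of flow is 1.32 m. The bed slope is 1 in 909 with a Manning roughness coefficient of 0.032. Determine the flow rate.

Q = 2.33 m³/s

Flow area A = b·y = 2.34 × 1.32 = 3.089 m². Wetted perimeter P = b + 2y = 2.34 + 2×1.32 = 4.98 m.
Hydraulic radius R = A/P = 3.089/4.98 = 0.6202 m.
Manning's equation: Q = (1/n) A R^(2/3) S^(1/2) = (1/0.032) × 3.089 × 0.6202^(2/3) × 0.0011^(1/2) = 2.33 m³/s.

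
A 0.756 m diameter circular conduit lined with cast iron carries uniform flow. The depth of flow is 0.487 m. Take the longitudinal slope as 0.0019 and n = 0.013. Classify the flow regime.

For a circular section of diameter D = 0.756 m at depth y = 0.487 m, the central angle is θ = 2 arccos(1 − 2y/D) = 3.727 rad. Then A = (D²/8)(θ − sin θ) = 0.3057 m² and P = Dθ/2 = 1.409 m.
Hydraulic radius R = A/P = 0.3057/1.409 = 0.217 m.
V = (1/n) R^(2/3) √S = (1/0.013) × 0.217^(2/3) × √0.0019 = 1.211 m/s. Hydraulic depth D_h = A/T = 0.3057/0.7239 = 0.4223 m.
Froude number Fr = V/√(g·D_h) = 1.211/√(9.81×0.4223) = 0.595, which is less than 1, so the flow is subcritical.

subcritical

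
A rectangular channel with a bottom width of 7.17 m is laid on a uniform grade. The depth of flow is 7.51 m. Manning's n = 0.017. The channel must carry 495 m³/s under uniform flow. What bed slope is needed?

S = 0.00749

Flow area A = b·y = 7.17 × 7.51 = 53.85 m². Wetted perimeter P = b + 2y = 7.17 + 2×7.51 = 22.19 m.
Hydraulic radius R = A/P = 53.85/22.19 = 2.427 m.
From Manning's equation, S = [nQ / (1 A R^(2/3))]² = [0.017 × 495 / (1 × 53.85 × 2.427^(2/3))]² = 0.00749.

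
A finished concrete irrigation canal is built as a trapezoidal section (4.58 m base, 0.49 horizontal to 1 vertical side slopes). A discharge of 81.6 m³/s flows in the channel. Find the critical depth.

y_c = 2.86 m

At critical depth, Q² T / (g A³) = 1, i.e. A³/T = Q²/g = 81.6²/9.81 = 678.8.
Try y = 3.63 m: A³/T = 1511 — high.
Try y = 2.45 m: A³/T = 406.9 — low.
Try y = 2.86 m: A³/T = 678.1 — close enough.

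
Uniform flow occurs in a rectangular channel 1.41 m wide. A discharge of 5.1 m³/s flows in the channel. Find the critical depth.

For a rectangular channel, critical depth y_c = (q²/g)^(1/3) where q = Q/b = 5.1/1.41 = 3.617 m²/s.
So y_c = (3.617²/9.81)^(1/3) = 1.1 m.

y_c = 1.1 m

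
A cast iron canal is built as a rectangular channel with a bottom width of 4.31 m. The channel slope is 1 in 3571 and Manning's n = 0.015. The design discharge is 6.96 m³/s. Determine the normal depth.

y_n = 1.55 m

Manning's equation rearranged: A R^(2/3) = nQ / (1·√S) = 0.015 × 6.96 / (√0.00028) = 6.239.
Try y = 1.95 m: A R^(2/3) = 8.537 — over.
Try y = 1.34 m: A R^(2/3) = 5.085 — short.
Try y = 1.55 m: A R^(2/3) = 6.235 — ≈ 6.239.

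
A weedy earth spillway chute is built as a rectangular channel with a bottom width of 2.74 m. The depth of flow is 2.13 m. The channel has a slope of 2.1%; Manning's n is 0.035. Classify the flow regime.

Flow area A = b·y = 2.74 × 2.13 = 5.836 m². Wetted perimeter P = b + 2y = 2.74 + 2×2.13 = 7 m.
Hydraulic radius R = A/P = 5.836/7 = 0.8337 m.
V = (1/n) R^(2/3) √S = (1/0.035) × 0.8337^(2/3) × √0.021 = 3.668 m/s. Hydraulic depth D_h = A/T = 5.836/2.74 = 2.13 m.
Froude number Fr = V/√(g·D_h) = 3.668/√(9.81×2.13) = 0.802, which is less than 1, so the flow is subcritical.

subcritical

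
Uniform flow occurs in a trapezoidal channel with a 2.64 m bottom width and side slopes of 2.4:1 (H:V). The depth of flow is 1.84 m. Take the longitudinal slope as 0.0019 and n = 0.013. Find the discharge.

With bottom width b = 2.64 m and side slope z = 2.4: A = (b + zy)y = (2.64 + 2.4×1.84)×1.84 = 12.98 m²; P = b + 2y√(1+z²) = 2.64 + 2×1.84×2.6 = 12.21 m.
Hydraulic radius R = A/P = 12.98/12.21 = 1.063 m.
Manning's equation: Q = (1/n) A R^(2/3) S^(1/2) = (1/0.013) × 12.98 × 1.063^(2/3) × 0.0019^(1/2) = 45.4 m³/s.

Q = 45.4 m³/s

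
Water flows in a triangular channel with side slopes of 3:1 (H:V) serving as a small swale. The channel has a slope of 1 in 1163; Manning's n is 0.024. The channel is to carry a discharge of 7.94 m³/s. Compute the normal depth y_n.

y_n = 1.61 m

Manning's equation rearranged: A R^(2/3) = nQ / (1·√S) = 0.024 × 7.94 / (√0.0008598) = 6.499.
At y = 1.96 m: A R^(2/3) = 10.98 — over.
At y = 1.26 m: A R^(2/3) = 3.379 — short.
At y = 1.61 m: A R^(2/3) = 6.497 — close enough.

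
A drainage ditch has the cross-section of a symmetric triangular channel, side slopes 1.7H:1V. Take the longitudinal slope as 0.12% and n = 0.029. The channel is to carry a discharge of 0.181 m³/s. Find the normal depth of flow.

Manning's equation rearranged: A R^(2/3) = nQ / (1·√S) = 0.029 × 0.181 / (√0.0012) = 0.1515.
Try y = 0.373 m: A R^(2/3) = 0.06993 — too small.
Try y = 0.599 m: A R^(2/3) = 0.2473 — too large.
Try y = 0.498 m: A R^(2/3) = 0.1511 — close enough.

y_n = 0.498 m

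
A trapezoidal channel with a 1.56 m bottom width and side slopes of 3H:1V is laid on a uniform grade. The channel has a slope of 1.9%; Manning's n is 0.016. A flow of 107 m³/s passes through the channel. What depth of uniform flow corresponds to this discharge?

y_n = 1.81 m

Manning's equation rearranged: A R^(2/3) = nQ / (1·√S) = 0.016 × 107 / (√0.019) = 12.42.
Trying y = 1.37 m: A R^(2/3) = 6.468 — low.
Trying y = 2.16 m: A R^(2/3) = 18.96 — high.
Trying y = 1.81 m: A R^(2/3) = 12.42 — matches.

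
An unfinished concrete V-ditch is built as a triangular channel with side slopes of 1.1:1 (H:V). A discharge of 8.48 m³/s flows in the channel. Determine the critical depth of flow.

At critical depth, Q² T / (g A³) = 1, i.e. A³/T = Q²/g = 8.48²/9.81 = 7.33.
Trying y = 2.05 m: A³/T = 21.9 — high.
Trying y = 1.14 m: A³/T = 1.165 — low.
Trying y = 1.65 m: A³/T = 7.399 — ≈ 7.33.

y_c = 1.65 m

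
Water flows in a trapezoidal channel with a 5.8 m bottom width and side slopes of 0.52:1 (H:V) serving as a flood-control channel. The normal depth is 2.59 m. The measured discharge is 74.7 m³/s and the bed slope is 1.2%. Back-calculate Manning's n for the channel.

n = 0.037

With bottom width b = 5.8 m and side slope z = 0.52: A = (b + zy)y = (5.8 + 0.52×2.59)×2.59 = 18.51 m²; P = b + 2y√(1+z²) = 5.8 + 2×2.59×1.127 = 11.64 m.
Hydraulic radius R = A/P = 18.51/11.64 = 1.59 m.
Rearranging Manning's equation: n = (1/Q) A R^(2/3) S^(1/2) = (1/74.7) × 18.51 × 1.59^(2/3) × √0.012 = 0.037.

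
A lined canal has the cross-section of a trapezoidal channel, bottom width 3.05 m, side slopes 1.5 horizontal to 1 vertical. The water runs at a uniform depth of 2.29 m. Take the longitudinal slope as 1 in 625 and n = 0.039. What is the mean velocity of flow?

V = 1.23 m/s

With bottom width b = 3.05 m and side slope z = 1.5: A = (b + zy)y = (3.05 + 1.5×2.29)×2.29 = 14.85 m²; P = b + 2y√(1+z²) = 3.05 + 2×2.29×1.803 = 11.31 m.
Hydraulic radius R = A/P = 14.85/11.31 = 1.313 m.
From Manning's equation, V = (1/n) R^(2/3) S^(1/2) = (1/0.039) × 1.313^(2/3) × 0.0016^(1/2) = 1.23 m/s.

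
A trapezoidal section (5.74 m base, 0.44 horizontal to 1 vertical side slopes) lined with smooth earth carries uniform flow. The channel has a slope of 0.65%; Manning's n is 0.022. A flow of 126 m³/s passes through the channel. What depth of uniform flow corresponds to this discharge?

Manning's equation rearranged: A R^(2/3) = nQ / (1·√S) = 0.022 × 126 / (√0.0065) = 34.38.
At y = 2.49 m: A R^(2/3) = 22.52 — too small.
At y = 3.23 m: A R^(2/3) = 34.32 — ≈ 34.38.

y_n = 3.23 m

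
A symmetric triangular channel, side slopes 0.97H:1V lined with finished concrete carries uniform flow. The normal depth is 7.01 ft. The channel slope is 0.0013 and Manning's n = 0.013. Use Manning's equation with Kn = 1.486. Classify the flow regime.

subcritical

For a triangular section with side slope z = 0.97: A = zy² = 0.97×7.01² = 47.67 ft²; P = 2y√(1+z²) = 2×7.01×1.393 = 19.53 ft.
Hydraulic radius R = A/P = 47.67/19.53 = 2.44 ft.
V = (1.486/n) R^(2/3) √S = (1.486/0.013) × 2.44^(2/3) × √0.0013 = 7.471 ft/s. Hydraulic depth D_h = A/T = 47.67/13.6 = 3.505 ft.
Froude number Fr = V/√(g·D_h) = 7.471/√(32.2×3.505) = 0.703, which is less than 1, so the flow is subcritical.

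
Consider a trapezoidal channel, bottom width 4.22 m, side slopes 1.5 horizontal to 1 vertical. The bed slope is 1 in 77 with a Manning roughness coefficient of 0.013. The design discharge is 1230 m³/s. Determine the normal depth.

y_n = 5.54 m

Manning's equation rearranged: A R^(2/3) = nQ / (1·√S) = 0.013 × 1230 / (√0.01299) = 140.3.
Trying y = 6.85 m: A R^(2/3) = 226 — high.
Trying y = 4.25 m: A R^(2/3) = 78.55 — low.
Trying y = 5.54 m: A R^(2/3) = 140.2 — ≈ 140.3.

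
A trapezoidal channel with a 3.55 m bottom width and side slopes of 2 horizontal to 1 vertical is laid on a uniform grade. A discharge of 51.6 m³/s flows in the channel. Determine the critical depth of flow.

At critical depth, Q² T / (g A³) = 1, i.e. A³/T = Q²/g = 51.6²/9.81 = 271.4.
Try y = 2.33 m: A³/T = 543.9 — too large.
Try y = 1.43 m: A³/T = 83.08 — too small.
Try y = 1.95 m: A³/T = 270.1 — ≈ 271.4.

y_c = 1.95 m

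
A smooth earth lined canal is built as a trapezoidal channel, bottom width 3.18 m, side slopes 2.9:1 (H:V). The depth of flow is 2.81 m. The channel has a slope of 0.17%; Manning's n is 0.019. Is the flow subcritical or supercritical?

subcritical

With bottom width b = 3.18 m and side slope z = 2.9: A = (b + zy)y = (3.18 + 2.9×2.81)×2.81 = 31.83 m²; P = b + 2y√(1+z²) = 3.18 + 2×2.81×3.068 = 20.42 m.
Hydraulic radius R = A/P = 31.83/20.42 = 1.559 m.
V = (1/n) R^(2/3) √S = (1/0.019) × 1.559^(2/3) × √0.0017 = 2.918 m/s. Hydraulic depth D_h = A/T = 31.83/19.48 = 1.634 m.
Froude number Fr = V/√(g·D_h) = 2.918/√(9.81×1.634) = 0.729, which is less than 1, so the flow is subcritical.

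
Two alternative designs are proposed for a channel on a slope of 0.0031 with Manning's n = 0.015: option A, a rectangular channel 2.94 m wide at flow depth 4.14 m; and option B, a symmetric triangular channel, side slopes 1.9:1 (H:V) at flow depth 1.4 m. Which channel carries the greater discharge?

Channel A: Flow area A = b·y = 2.94 × 4.14 = 12.17 m². Wetted perimeter P = b + 2y = 2.94 + 2×4.14 = 11.22 m. Hydraulic radius R = A/P = 12.17/11.22 = 1.085 m. Q_A = (1/0.015)·12.17·1.085^(2/3)·√0.0031 = 47.7 m³/s.
Channel B: For a triangular section with side slope z = 1.9: A = zy² = 1.9×1.4² = 3.724 m²; P = 2y√(1+z²) = 2×1.4×2.147 = 6.012 m. Hydraulic radius R = A/P = 3.724/6.012 = 0.6194 m. Q_B = (1/0.015)·3.724·0.6194^(2/3)·√0.0031 = 10.04 m³/s.
Q_A = 47.7 m³/s vs Q_B = 10.04 m³/s, so channel A carries more.

channel A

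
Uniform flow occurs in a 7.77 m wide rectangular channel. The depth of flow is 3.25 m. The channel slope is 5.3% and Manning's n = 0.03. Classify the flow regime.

Flow area A = b·y = 7.77 × 3.25 = 25.25 m². Wetted perimeter P = b + 2y = 7.77 + 2×3.25 = 14.27 m.
Hydraulic radius R = A/P = 25.25/14.27 = 1.77 m.
V = (1/n) R^(2/3) √S = (1/0.03) × 1.77^(2/3) × √0.053 = 11.23 m/s. Hydraulic depth D_h = A/T = 25.25/7.77 = 3.25 m.
Froude number Fr = V/√(g·D_h) = 11.23/√(9.81×3.25) = 1.99, which is greater than 1, so the flow is supercritical.

supercritical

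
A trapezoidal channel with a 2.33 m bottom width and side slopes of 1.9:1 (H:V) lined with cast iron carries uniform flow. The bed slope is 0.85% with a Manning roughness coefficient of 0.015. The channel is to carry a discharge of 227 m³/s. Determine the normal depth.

y_n = 3.16 m

Manning's equation rearranged: A R^(2/3) = nQ / (1·√S) = 0.015 × 227 / (√0.0085) = 36.93.
At y = 2.41 m: A R^(2/3) = 19.97 — low.
At y = 3.42 m: A R^(2/3) = 44.25 — high.
At y = 3.16 m: A R^(2/3) = 36.87 — matches.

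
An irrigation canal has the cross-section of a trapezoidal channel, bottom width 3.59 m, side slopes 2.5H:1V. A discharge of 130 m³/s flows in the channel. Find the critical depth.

At critical depth, Q² T / (g A³) = 1, i.e. A³/T = Q²/g = 130²/9.81 = 1723.
Try y = 2.46 m: A³/T = 865.7 — low.
Try y = 2.9 m: A³/T = 1717 — close enough.

y_c = 2.9 m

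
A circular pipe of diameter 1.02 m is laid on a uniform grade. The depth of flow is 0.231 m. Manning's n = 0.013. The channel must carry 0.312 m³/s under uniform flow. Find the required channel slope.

For a circular section of diameter D = 1.02 m at depth y = 0.231 m, the central angle is θ = 2 arccos(1 − 2y/D) = 1.984 rad. Then A = (D²/8)(θ − sin θ) = 0.1389 m² and P = Dθ/2 = 1.012 m.
Hydraulic radius R = A/P = 0.1389/1.012 = 0.1373 m.
From Manning's equation, S = [nQ / (1 A R^(2/3))]² = [0.013 × 0.312 / (1 × 0.1389 × 0.1373^(2/3))]² = 0.012.

S = 0.012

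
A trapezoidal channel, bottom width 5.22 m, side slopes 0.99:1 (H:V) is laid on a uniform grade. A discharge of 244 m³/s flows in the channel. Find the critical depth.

y_c = 4.55 m

At critical depth, Q² T / (g A³) = 1, i.e. A³/T = Q²/g = 244²/9.81 = 6069.
At y = 3.5 m: A³/T = 2312 — low.
At y = 5.22 m: A³/T = 10250 — high.
At y = 4.55 m: A³/T = 6088 — close enough.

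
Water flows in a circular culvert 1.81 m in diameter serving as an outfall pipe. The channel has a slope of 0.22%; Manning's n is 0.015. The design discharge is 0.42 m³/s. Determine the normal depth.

Manning's equation rearranged: A R^(2/3) = nQ / (1·√S) = 0.015 × 0.42 / (√0.0022) = 0.1343.
At y = 0.28 m: A R^(2/3) = 0.07856 — too small.
At y = 0.364 m: A R^(2/3) = 0.1343 — ≈ 0.1343.

y_n = 0.364 m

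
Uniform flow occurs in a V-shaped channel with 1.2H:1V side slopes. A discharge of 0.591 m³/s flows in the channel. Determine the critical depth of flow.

At critical depth, Q² T / (g A³) = 1, i.e. A³/T = Q²/g = 0.591²/9.81 = 0.0356.
Try y = 0.425 m: A³/T = 0.009983 — low.
Try y = 0.683 m: A³/T = 0.107 — high.
Try y = 0.548 m: A³/T = 0.03558 — close enough.

y_c = 0.548 m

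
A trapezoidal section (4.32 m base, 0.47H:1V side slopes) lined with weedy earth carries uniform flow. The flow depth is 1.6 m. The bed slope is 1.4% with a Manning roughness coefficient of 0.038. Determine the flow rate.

With bottom width b = 4.32 m and side slope z = 0.47: A = (b + zy)y = (4.32 + 0.47×1.6)×1.6 = 8.115 m²; P = b + 2y√(1+z²) = 4.32 + 2×1.6×1.105 = 7.856 m.
Hydraulic radius R = A/P = 8.115/7.856 = 1.033 m.
Manning's equation: Q = (1/n) A R^(2/3) S^(1/2) = (1/0.038) × 8.115 × 1.033^(2/3) × 0.014^(1/2) = 25.8 m³/s.

Q = 25.8 m³/s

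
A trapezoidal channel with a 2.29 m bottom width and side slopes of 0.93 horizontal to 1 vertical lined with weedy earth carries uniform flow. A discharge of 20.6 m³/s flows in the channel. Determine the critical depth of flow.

y_c = 1.61 m

At critical depth, Q² T / (g A³) = 1, i.e. A³/T = Q²/g = 20.6²/9.81 = 43.26.
Trying y = 1.77 m: A³/T = 60.58 — high.
Trying y = 1.61 m: A³/T = 42.9 — ≈ 43.26.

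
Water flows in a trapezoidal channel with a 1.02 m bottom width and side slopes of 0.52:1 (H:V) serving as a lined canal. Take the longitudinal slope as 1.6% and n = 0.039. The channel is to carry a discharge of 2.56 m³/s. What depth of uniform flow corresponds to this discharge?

y_n = 0.91 m

Manning's equation rearranged: A R^(2/3) = nQ / (1·√S) = 0.039 × 2.56 / (√0.016) = 0.7893.
Try y = 1 m: A R^(2/3) = 0.9314 — high.
Try y = 0.91 m: A R^(2/3) = 0.7889 — matches.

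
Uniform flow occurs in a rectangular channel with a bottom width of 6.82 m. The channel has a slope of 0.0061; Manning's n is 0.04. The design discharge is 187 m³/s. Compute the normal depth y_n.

Manning's equation rearranged: A R^(2/3) = nQ / (1·√S) = 0.04 × 187 / (√0.0061) = 95.77.
Try y = 9.73 m: A R^(2/3) = 123 — over.
Try y = 5.67 m: A R^(2/3) = 64 — short.
Try y = 7.88 m: A R^(2/3) = 95.8 — close enough.

y_n = 7.88 m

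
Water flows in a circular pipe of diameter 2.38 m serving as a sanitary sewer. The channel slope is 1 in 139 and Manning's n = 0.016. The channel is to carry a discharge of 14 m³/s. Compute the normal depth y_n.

Manning's equation rearranged: A R^(2/3) = nQ / (1·√S) = 0.016 × 14 / (√0.007194) = 2.641.
Try y = 1.3 m: A R^(2/3) = 1.823 — low.
Try y = 1.67 m: A R^(2/3) = 2.643 — matches.

y_n = 1.67 m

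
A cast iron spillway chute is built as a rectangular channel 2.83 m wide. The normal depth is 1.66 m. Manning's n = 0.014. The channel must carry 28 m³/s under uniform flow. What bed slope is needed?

S = 0.00997

Flow area A = b·y = 2.83 × 1.66 = 4.698 m². Wetted perimeter P = b + 2y = 2.83 + 2×1.66 = 6.15 m.
Hydraulic radius R = A/P = 4.698/6.15 = 0.7639 m.
From Manning's equation, S = [nQ / (1 A R^(2/3))]² = [0.014 × 28 / (1 × 4.698 × 0.7639^(2/3))]² = 0.00997.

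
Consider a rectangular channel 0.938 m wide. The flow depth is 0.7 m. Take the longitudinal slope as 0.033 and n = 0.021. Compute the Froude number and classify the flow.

supercritical

Flow area A = b·y = 0.938 × 0.7 = 0.6566 m². Wetted perimeter P = b + 2y = 0.938 + 2×0.7 = 2.338 m.
Hydraulic radius R = A/P = 0.6566/2.338 = 0.2808 m.
V = (1/n) R^(2/3) √S = (1/0.021) × 0.2808^(2/3) × √0.033 = 3.71 m/s. Hydraulic depth D_h = A/T = 0.6566/0.938 = 0.7 m.
Froude number Fr = V/√(g·D_h) = 3.71/√(9.81×0.7) = 1.42, which is greater than 1, so the flow is supercritical.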